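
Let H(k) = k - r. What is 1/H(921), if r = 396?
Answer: 1/525 ≈ 0.0019048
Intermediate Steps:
H(k) = -396 + k (H(k) = k - 1*396 = k - 396 = -396 + k)
1/H(921) = 1/(-396 + 921) = 1/525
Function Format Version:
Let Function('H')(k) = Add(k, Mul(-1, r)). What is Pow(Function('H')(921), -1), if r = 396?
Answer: Rational(1, 525) ≈ 0.0019048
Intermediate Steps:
Function('H')(k) = Add(-396, k) (Function('H')(k) = Add(k, Mul(-1, 396)) = Add(k, -396) = Add(-396, k))
Pow(Function('H')(921), -1) = Pow(Add(-396, 921), -1) = Pow(525, -1) = Rational(1, 525)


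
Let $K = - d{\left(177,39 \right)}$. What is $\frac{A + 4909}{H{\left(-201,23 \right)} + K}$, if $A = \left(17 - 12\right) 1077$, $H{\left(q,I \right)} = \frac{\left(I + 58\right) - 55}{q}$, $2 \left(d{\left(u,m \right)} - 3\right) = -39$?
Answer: $\frac{4138188}{6581} \approx 628.81$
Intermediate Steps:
$d{\left(u,m \right)} = - \frac{33}{2}$ ($d{\left(u,m \right)} = 3 + \frac{1}{2} \left(-39\right) = 3 - \frac{39}{2} = - \frac{33}{2}$)
$H{\left(q,I \right)} = \frac{3 + I}{q}$ ($H{\left(q,I \right)} = \frac{\left(58 + I\right) - 55}{q} = \frac{3 + I}{q}$)
$A = 5385$ ($A = 5 \cdot 1077 = 5385$)
$K = \frac{33}{2}$ ($K = \left(-1\right) \left(- \frac{33}{2}\right) = \frac{33}{2} \approx 16.5$)
$\frac{A + 4909}{H{\left(-201,23 \right)} + K} = \frac{5385 + 4909}{\frac{3 + 23}{-201} + \frac{33}{2}} = \frac{10294}{\left(- \frac{1}{201}\right) 26 + \frac{33}{2}} = \frac{10294}{- \frac{26}{201} + \frac{33}{2}} = \frac{10294}{\frac{6581}{402}} = 10294 \cdot \frac{402}{6581} = \frac{4138188}{6581}$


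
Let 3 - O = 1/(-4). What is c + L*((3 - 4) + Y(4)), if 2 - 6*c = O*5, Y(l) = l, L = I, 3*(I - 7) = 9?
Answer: 221/8 ≈ 27.625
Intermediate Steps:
I = 10 (I = 7 + (⅓)*9 = 7 + 3 = 10)
L = 10
O = 13/4 (O = 3 - 1/(-4) = 3 - 1*(-¼) = 3 + ¼ = 13/4 ≈ 3.2500)
c = -19/8 (c = ⅓ - 13*5/24 = ⅓ - ⅙*65/4 = ⅓ - 65/24 = -19/8 ≈ -2.3750)
c + L*((3 - 4) + Y(4)) = -19/8 + 10*((3 - 4) + 4) = -19/8 + 10*(-1 + 4) = -19/8 + 10*3 = -19/8 + 30 = 221/8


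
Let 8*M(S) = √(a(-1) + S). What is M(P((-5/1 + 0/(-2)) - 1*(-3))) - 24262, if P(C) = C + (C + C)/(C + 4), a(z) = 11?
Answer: -24262 + √7/8 ≈ -24262.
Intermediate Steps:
P(C) = C + 2*C/(4 + C) (P(C) = C + (2*C)/(4 + C) = C + 2*C/(4 + C))
M(S) = √(11 + S)/8
M(P((-5/1 + 0/(-2)) - 1*(-3))) - 24262 = √(11 + ((-5/1 + 0/(-2)) - 1*(-3))*(6 + ((-5/1 + 0/(-2)) - 1*(-3)))/(4 + ((-5/1 + 0/(-2)) - 1*(-3))))/8 - 24262 = √(11 + ((-5*1 + 0*(-½)) + 3)*(6 + ((-5*1 + 0*(-½)) + 3))/(4 + ((-5*1 + 0*(-½)) + 3)))/8 - 24262 = √(11 + ((-5 + 0) + 3)*(6 + ((-5 + 0) + 3))/(4 + ((-5 + 0) + 3)))/8 - 24262 = √(11 + (-5 + 3)*(6 + (-5 + 3))/(4 + (-5 + 3)))/8 - 24262 = √(11 - 2*(6 - 2)/(4 - 2))/8 - 24262 = √(11 - 2*4/2)/8 - 24262 = √(11 - 2*½*4)/8 - 24262 = √(11 - 4)/8 - 24262 = √7/8 - 24262 = -24262 + √7/8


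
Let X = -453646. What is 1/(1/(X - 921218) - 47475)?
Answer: -1374864/65271668401 ≈ -2.1064e-5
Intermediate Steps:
1/(1/(X - 921218) - 47475) = 1/(1/(-453646 - 921218) - 47475) = 1/(1/(-1374864) - 47475) = 1/(-1/1374864 - 47475) = 1/(-65271668401/1374864) = -1374864/65271668401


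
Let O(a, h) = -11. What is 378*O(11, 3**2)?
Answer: -4158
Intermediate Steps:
378*O(11, 3**2) = 378*(-11) = -4158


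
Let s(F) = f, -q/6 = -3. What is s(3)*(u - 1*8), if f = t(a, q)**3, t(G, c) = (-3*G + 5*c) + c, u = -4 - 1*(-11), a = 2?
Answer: -1061208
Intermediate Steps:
u = 7 (u = -4 + 11 = 7)
q = 18 (q = -6*(-3) = 18)
t(G, c) = -3*G + 6*c
f = 1061208 (f = (-3*2 + 6*18)**3 = (-6 + 108)**3 = 102**3 = 1061208)
s(F) = 1061208
s(3)*(u - 1*8) = 1061208*(7 - 1*8) = 1061208*(7 - 8) = 1061208*(-1) = -1061208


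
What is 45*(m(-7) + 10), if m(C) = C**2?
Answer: 2655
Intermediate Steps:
45*(m(-7) + 10) = 45*((-7)**2 + 10) = 45*(49 + 10) = 45*59 = 2655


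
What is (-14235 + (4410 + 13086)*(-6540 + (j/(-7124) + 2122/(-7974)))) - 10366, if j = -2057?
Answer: -90297561975733/788983 ≈ -1.1445e+8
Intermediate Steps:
(-14235 + (4410 + 13086)*(-6540 + (j/(-7124) + 2122/(-7974)))) - 10366 = (-14235 + (4410 + 13086)*(-6540 + (-2057/(-7124) + 2122/(-7974)))) - 10366 = (-14235 + 17496*(-6540 + (-2057*(-1/7124) + 2122*(-1/7974)))) - 10366 = (-14235 + 17496*(-6540 + (2057/7124 - 1061/3987))) - 10366 = (-14235 + 17496*(-6540 + 642695/28403388)) - 10366 = (-14235 + 17496*(-185757514825/28403388)) - 10366 = (-14235 - 90278152204950/788983) - 10366 = -90289383377955/788983 - 10366 = -90297561975733/788983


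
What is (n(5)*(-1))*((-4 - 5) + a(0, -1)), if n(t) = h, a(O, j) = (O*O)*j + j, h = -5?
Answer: -50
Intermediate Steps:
a(O, j) = j + j*O² (a(O, j) = O²*j + j = j*O² + j = j + j*O²)
n(t) = -5
(n(5)*(-1))*((-4 - 5) + a(0, -1)) = (-5*(-1))*((-4 - 5) - (1 + 0²)) = 5*(-9 - (1 + 0)) = 5*(-9 - 1*1) = 5*(-9 - 1) = 5*(-10) = -50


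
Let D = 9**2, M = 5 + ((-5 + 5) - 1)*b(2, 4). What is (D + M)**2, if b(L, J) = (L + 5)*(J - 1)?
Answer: 4225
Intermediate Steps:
b(L, J) = (-1 + J)*(5 + L) (b(L, J) = (5 + L)*(-1 + J) = (-1 + J)*(5 + L))
M = -16 (M = 5 + ((-5 + 5) - 1)*(-5 - 1*2 + 5*4 + 4*2) = 5 + (0 - 1)*(-5 - 2 + 20 + 8) = 5 - 1*21 = 5 - 21 = -16)
D = 81
(D + M)**2 = (81 - 16)**2 = 65**2 = 4225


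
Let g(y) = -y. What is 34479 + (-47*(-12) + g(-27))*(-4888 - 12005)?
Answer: -9949284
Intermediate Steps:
34479 + (-47*(-12) + g(-27))*(-4888 - 12005) = 34479 + (-47*(-12) - 1*(-27))*(-4888 - 12005) = 34479 + (564 + 27)*(-16893) = 34479 + 591*(-16893) = 34479 - 9983763 = -9949284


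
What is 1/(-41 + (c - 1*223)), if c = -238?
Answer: -1/502 ≈ -0.0019920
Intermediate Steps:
1/(-41 + (c - 1*223)) = 1/(-41 + (-238 - 1*223)) = 1/(-41 + (-238 - 223)) = 1/(-41 - 461) = 1/(-502) = -1/502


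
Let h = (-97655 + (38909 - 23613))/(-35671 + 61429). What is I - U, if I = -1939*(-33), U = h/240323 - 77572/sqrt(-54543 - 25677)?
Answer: 44010541815613/687804426 - 38786*I*sqrt(20055)/20055 ≈ 63987.0 - 273.88*I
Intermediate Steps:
h = -9151/2862 (h = (-97655 + 15296)/25758 = -82359*1/25758 = -9151/2862 ≈ -3.1974)
U = -9151/687804426 + 38786*I*sqrt(20055)/20055 (U = -9151/2862/240323 - 77572/sqrt(-54543 - 25677) = -9151/2862*1/240323 - 77572*(-I*sqrt(20055)/40110) = -9151/687804426 - 77572*(-I*sqrt(20055)/40110) = -9151/687804426 - (-38786)*I*sqrt(20055)/20055 = -9151/687804426 + 38786*I*sqrt(20055)/20055 ≈ -1.3305e-5 + 273.88*I)
I = 63987
I - U = 63987 - (-9151/687804426 + 38786*I*sqrt(20055)/20055) = 63987 + (9151/687804426 - 38786*I*sqrt(20055)/20055) = 44010541815613/687804426 - 38786*I*sqrt(20055)/20055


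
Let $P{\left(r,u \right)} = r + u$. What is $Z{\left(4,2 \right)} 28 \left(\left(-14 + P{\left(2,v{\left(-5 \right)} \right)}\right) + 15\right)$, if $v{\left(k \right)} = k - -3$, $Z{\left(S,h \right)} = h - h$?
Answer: $0$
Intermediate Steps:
$Z{\left(S,h \right)} = 0$
$v{\left(k \right)} = 3 + k$ ($v{\left(k \right)} = k + 3 = 3 + k$)
$Z{\left(4,2 \right)} 28 \left(\left(-14 + P{\left(2,v{\left(-5 \right)} \right)}\right) + 15\right) = 0 \cdot 28 \left(\left(-14 + \left(2 + \left(3 - 5\right)\right)\right) + 15\right) = 0 \left(\left(-14 + \left(2 - 2\right)\right) + 15\right) = 0 \left(\left(-14 + 0\right) + 15\right) = 0 \left(-14 + 15\right) = 0 \cdot 1 = 0$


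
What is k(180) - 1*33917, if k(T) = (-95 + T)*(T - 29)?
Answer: -21082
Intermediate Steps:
k(T) = (-95 + T)*(-29 + T)
k(180) - 1*33917 = (2755 + 180² - 124*180) - 1*33917 = (2755 + 32400 - 22320) - 33917 = 12835 - 33917 = -21082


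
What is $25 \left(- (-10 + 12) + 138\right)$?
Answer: $3400$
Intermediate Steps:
$25 \left(- (-10 + 12) + 138\right) = 25 \left(\left(-1\right) 2 + 138\right) = 25 \left(-2 + 138\right) = 25 \cdot 136 = 3400$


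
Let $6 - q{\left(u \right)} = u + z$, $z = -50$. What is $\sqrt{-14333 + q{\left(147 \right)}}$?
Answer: $2 i \sqrt{3606} \approx 120.1 i$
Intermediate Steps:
$q{\left(u \right)} = 56 - u$ ($q{\left(u \right)} = 6 - \left(u - 50\right) = 6 - \left(-50 + u\right) = 56 - u$)
$\sqrt{-14333 + q{\left(147 \right)}} = \sqrt{-14333 + \left(56 - 147\right)} = \sqrt{-14333 - 91} = \sqrt{-14424} = 2 i \sqrt{3606}$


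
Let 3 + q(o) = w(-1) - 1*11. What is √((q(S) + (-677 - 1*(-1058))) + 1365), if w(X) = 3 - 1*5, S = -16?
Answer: √1730 ≈ 41.593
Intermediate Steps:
w(X) = -2 (w(X) = 3 - 5 = -2)
q(o) = -16 (q(o) = -3 + (-2 - 1*11) = -3 + (-2 - 11) = -3 - 13 = -16)
√((q(S) + (-677 - 1*(-1058))) + 1365) = √((-16 + (-677 - 1*(-1058))) + 1365) = √((-16 + (-677 + 1058)) + 1365) = √((-16 + 381) + 1365) = √(365 + 1365) = √1730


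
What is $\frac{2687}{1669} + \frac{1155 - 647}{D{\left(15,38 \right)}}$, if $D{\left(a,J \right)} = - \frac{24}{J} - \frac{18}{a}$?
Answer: $- \frac{40039201}{145203} \approx -275.75$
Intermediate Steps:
$\frac{2687}{1669} + \frac{1155 - 647}{D{\left(15,38 \right)}} = \frac{2687}{1669} + \frac{1155 - 647}{- \frac{24}{38} - \frac{18}{15}} = 2687 \cdot \frac{1}{1669} + \frac{508}{\left(-24\right) \frac{1}{38} - \frac{6}{5}} = \frac{2687}{1669} + \frac{508}{- \frac{12}{19} - \frac{6}{5}} = \frac{2687}{1669} + \frac{508}{- \frac{174}{95}} = \frac{2687}{1669} + 508 \left(- \frac{95}{174}\right) = \frac{2687}{1669} - \frac{24130}{87} = - \frac{40039201}{145203}$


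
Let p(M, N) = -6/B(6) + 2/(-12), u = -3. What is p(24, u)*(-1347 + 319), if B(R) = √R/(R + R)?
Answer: 514/3 + 12336*√6 ≈ 30388.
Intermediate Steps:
B(R) = 1/(2*√R) (B(R) = √R/((2*R)) = (1/(2*R))*√R = 1/(2*√R))
p(M, N) = -⅙ - 12*√6 (p(M, N) = -6*2*√6 + 2/(-12) = -6*2*√6 + 2*(-1/12) = -6*2*√6 - ⅙ = -12*√6 - ⅙ = -⅙ - 12*√6)
p(24, u)*(-1347 + 319) = (-⅙ - 12*√6)*(-1347 + 319) = (-⅙ - 12*√6)*(-1028) = 514/3 + 12336*√6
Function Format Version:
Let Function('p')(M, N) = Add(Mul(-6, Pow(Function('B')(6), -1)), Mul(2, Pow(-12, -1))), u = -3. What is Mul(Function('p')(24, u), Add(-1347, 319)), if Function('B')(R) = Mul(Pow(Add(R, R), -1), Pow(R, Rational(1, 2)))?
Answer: Add(Rational(514, 3), Mul(12336, Pow(6, Rational(1, 2)))) ≈ 30388.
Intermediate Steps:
Function('B')(R) = Mul(Rational(1, 2), Pow(R, Rational(-1, 2))) (Function('B')(R) = Mul(Pow(Mul(2, R), -1), Pow(R, Rational(1, 2))) = Mul(Mul(Rational(1, 2), Pow(R, -1)), Pow(R, Rational(1, 2))) = Mul(Rational(1, 2), Pow(R, Rational(-1, 2))))
Function('p')(M, N) = Add(Rational(-1, 6), Mul(-12, Pow(6, Rational(1, 2)))) (Function('p')(M, N) = Add(Mul(-6, Pow(Mul(Rational(1, 2), Pow(6, Rational(-1, 2))), -1)), Mul(2, Pow(-12, -1))) = Add(Mul(-6, Pow(Mul(Rational(1, 2), Mul(Rational(1, 6), Pow(6, Rational(1, 2)))), -1)), Mul(2, Rational(-1, 12))) = Add(Mul(-6, Pow(Mul(Rational(1, 12), Pow(6, Rational(1, 2))), -1)), Rational(-1, 6)) = Add(Mul(-6, Mul(2, Pow(6, Rational(1, 2)))), Rational(-1, 6)) = Add(Mul(-12, Pow(6, Rational(1, 2))), Rational(-1, 6)) = Add(Rational(-1, 6), Mul(-12, Pow(6, Rational(1, 2)))))
Mul(Function('p')(24, u), Add(-1347, 319)) = Mul(Add(Rational(-1, 6), Mul(-12, Pow(6, Rational(1, 2)))), Add(-1347, 319)) = Mul(Add(Rational(-1, 6), Mul(-12, Pow(6, Rational(1, 2)))), -1028) = Add(Rational(514, 3), Mul(12336, Pow(6, Rational(1, 2))))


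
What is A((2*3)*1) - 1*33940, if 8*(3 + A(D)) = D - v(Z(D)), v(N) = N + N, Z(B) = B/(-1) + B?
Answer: -135769/4 ≈ -33942.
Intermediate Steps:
Z(B) = 0 (Z(B) = -B + B = 0)
v(N) = 2*N
A(D) = -3 + D/8 (A(D) = -3 + (D - 2*0)/8 = -3 + (D - 1*0)/8 = -3 + (D + 0)/8 = -3 + D/8)
A((2*3)*1) - 1*33940 = (-3 + ((2*3)*1)/8) - 1*33940 = (-3 + (6*1)/8) - 33940 = (-3 + (⅛)*6) - 33940 = (-3 + ¾) - 33940 = -9/4 - 33940 = -135769/4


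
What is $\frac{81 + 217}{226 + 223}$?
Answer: $\frac{298}{449} \approx 0.6637$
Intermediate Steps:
$\frac{81 + 217}{226 + 223} = \frac{298}{449}$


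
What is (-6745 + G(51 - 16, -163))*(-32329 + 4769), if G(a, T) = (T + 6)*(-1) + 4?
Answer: 181455040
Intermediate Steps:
G(a, T) = -2 - T (G(a, T) = (6 + T)*(-1) + 4 = (-6 - T) + 4 = -2 - T)
(-6745 + G(51 - 16, -163))*(-32329 + 4769) = (-6745 + (-2 - 1*(-163)))*(-32329 + 4769) = (-6745 + (-2 + 163))*(-27560) = (-6745 + 161)*(-27560) = -6584*(-27560) = 181455040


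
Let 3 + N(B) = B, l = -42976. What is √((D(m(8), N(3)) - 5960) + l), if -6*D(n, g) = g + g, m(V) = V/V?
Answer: 2*I*√12234 ≈ 221.21*I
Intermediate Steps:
m(V) = 1
N(B) = -3 + B
D(n, g) = -g/3 (D(n, g) = -(g + g)/6 = -g/3)
√((D(m(8), N(3)) - 5960) + l) = √((-(-3 + 3)/3 - 5960) - 42976) = √((-⅓*0 - 5960) - 42976) = √((0 - 5960) - 42976) = √(-5960 - 42976) = √(-48936) = 2*I*√12234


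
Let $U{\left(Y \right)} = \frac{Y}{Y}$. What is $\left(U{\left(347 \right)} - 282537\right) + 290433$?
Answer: $7897$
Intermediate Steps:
$U{\left(Y \right)} = 1$
$\left(U{\left(347 \right)} - 282537\right) + 290433 = \left(1 - 282537\right) + 290433 = -282536 + 290433 = 7897$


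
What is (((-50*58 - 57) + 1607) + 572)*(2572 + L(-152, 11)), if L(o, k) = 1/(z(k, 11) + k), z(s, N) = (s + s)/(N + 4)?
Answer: -374201662/187 ≈ -2.0011e+6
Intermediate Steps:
z(s, N) = 2*s/(4 + N) (z(s, N) = (2*s)/(4 + N) = 2*s/(4 + N))
L(o, k) = 15/(17*k) (L(o, k) = 1/(2*k/(4 + 11) + k) = 1/(2*k/15 + k) = 1/(17*k/15) = 15/(17*k))
(((-50*58 - 57) + 1607) + 572)*(2572 + L(-152, 11)) = (((-50*58 - 57) + 1607) + 572)*(2572 + (15/17)/11) = (((-2900 - 57) + 1607) + 572)*(2572 + (15/17)*(1/11)) = ((-2957 + 1607) + 572)*(2572 + 15/187) = (-1350 + 572)*(480979/187) = -778*480979/187 = -374201662/187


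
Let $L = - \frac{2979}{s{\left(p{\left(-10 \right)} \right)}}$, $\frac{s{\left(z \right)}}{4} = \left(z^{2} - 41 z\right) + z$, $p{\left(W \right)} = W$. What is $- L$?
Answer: $\frac{2979}{2000} \approx 1.4895$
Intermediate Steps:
$s{\left(z \right)} = - 160 z + 4 z^{2}$ ($s{\left(z \right)} = 4 \left(\left(z^{2} - 41 z\right) + z\right) = 4 \left(z^{2} - 40 z\right) = - 160 z + 4 z^{2}$)
$L = - \frac{2979}{2000}$ ($L = - \frac{2979}{4 \left(-10\right) \left(-40 - 10\right)} = - \frac{2979}{4 \left(-10\right) \left(-50\right)} = - \frac{2979}{2000} \approx -1.4895$)
$- L = \left(-1\right) \left(- \frac{2979}{2000}\right) = \frac{2979}{2000}$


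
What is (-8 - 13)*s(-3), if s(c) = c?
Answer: 63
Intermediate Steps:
(-8 - 13)*s(-3) = (-8 - 13)*(-3) = -21*(-3) = 63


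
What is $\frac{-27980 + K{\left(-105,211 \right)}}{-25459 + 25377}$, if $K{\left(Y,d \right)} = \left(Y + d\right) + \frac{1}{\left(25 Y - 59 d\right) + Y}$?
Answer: $\frac{423099447}{1244678} \approx 339.93$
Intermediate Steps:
$K{\left(Y,d \right)} = Y + d + \frac{1}{- 59 d + 26 Y}$ ($K{\left(Y,d \right)} = \left(Y + d\right) + \frac{1}{\left(- 59 d + 25 Y\right) + Y} = \left(Y + d\right) + \frac{1}{- 59 d + 26 Y} = Y + d + \frac{1}{- 59 d + 26 Y}$)
$\frac{-27980 + K{\left(-105,211 \right)}}{-25459 + 25377} = \frac{-27980 + \frac{1 - 59 \cdot 211^{2} + 26 \left(-105\right)^{2} - \left(-3465\right) 211}{\left(-59\right) 211 + 26 \left(-105\right)}}{-25459 + 25377} = \frac{-27980 + \frac{1 - 2626739 + 26 \cdot 11025 + 731115}{-12449 - 2730}}{-82} = \left(-27980 + \frac{1 - 2626739 + 286650 + 731115}{-15179}\right) \left(- \frac{1}{82}\right) = \left(-27980 - - \frac{1608973}{15179}\right) \left(- \frac{1}{82}\right) = \left(-27980 + \frac{1608973}{15179}\right) \left(- \frac{1}{82}\right) = \left(- \frac{423099447}{15179}\right) \left(- \frac{1}{82}\right) = \frac{423099447}{1244678}$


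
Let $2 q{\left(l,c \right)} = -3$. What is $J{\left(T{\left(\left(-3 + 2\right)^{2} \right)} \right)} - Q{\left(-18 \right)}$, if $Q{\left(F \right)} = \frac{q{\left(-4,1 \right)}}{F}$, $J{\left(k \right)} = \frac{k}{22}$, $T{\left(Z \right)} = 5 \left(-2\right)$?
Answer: $- \frac{71}{132} \approx -0.53788$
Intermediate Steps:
$T{\left(Z \right)} = -10$
$q{\left(l,c \right)} = - \frac{3}{2}$ ($q{\left(l,c \right)} = \frac{1}{2} \left(-3\right) = - \frac{3}{2}$)
$J{\left(k \right)} = \frac{k}{22}$ ($J{\left(k \right)} = k \frac{1}{22} = \frac{k}{22}$)
$Q{\left(F \right)} = - \frac{3}{2 F}$
$J{\left(T{\left(\left(-3 + 2\right)^{2} \right)} \right)} - Q{\left(-18 \right)} = \frac{1}{22} \left(-10\right) - - \frac{3}{2 \left(-18\right)} = - \frac{5}{11} - \left(- \frac{3}{2}\right) \left(- \frac{1}{18}\right) = - \frac{5}{11} - \frac{1}{12} = - \frac{71}{132}$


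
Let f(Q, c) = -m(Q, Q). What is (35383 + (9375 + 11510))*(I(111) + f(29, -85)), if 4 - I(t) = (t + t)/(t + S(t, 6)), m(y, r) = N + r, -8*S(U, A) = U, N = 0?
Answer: -10747188/7 ≈ -1.5353e+6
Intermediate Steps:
S(U, A) = -U/8
m(y, r) = r (m(y, r) = 0 + r = r)
I(t) = 12/7 (I(t) = 4 - (t + t)/(t - t/8) = 4 - 2*t/(7*t/8) = 4 - 2*t*8/(7*t) = 4 - 1*16/7 = 4 - 16/7 = 12/7)
f(Q, c) = -Q
(35383 + (9375 + 11510))*(I(111) + f(29, -85)) = (35383 + (9375 + 11510))*(12/7 - 1*29) = (35383 + 20885)*(12/7 - 29) = 56268*(-191/7) = -10747188/7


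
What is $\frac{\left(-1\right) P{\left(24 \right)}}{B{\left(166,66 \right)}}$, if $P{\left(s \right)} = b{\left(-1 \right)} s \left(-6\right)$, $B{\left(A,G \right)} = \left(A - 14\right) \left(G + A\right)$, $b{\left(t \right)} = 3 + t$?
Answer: $\frac{9}{1102} \approx 0.008167$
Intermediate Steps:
$B{\left(A,G \right)} = \left(-14 + A\right) \left(A + G\right)$
$P{\left(s \right)} = - 12 s$ ($P{\left(s \right)} = \left(3 - 1\right) s \left(-6\right) = 2 s \left(-6\right) = - 12 s$)
$\frac{\left(-1\right) P{\left(24 \right)}}{B{\left(166,66 \right)}} = \frac{\left(-1\right) \left(\left(-12\right) 24\right)}{166^{2} - 2324 - 924 + 166 \cdot 66} = \frac{\left(-1\right) \left(-288\right)}{27556 - 2324 - 924 + 10956} = \frac{288}{35264} = 288 \cdot \frac{1}{35264} = \frac{9}{1102}$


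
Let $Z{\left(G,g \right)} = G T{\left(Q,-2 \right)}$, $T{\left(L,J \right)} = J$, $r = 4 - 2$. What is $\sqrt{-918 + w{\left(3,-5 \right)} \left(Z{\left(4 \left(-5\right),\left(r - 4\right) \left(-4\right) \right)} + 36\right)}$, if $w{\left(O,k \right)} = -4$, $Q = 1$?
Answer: $i \sqrt{1222} \approx 34.957 i$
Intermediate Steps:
$r = 2$ ($r = 4 - 2 = 2$)
$Z{\left(G,g \right)} = - 2 G$ ($Z{\left(G,g \right)} = G \left(-2\right) = - 2 G$)
$\sqrt{-918 + w{\left(3,-5 \right)} \left(Z{\left(4 \left(-5\right),\left(r - 4\right) \left(-4\right) \right)} + 36\right)} = \sqrt{-918 - 4 \left(- 2 \cdot 4 \left(-5\right) + 36\right)} = \sqrt{-918 - 4 \left(\left(-2\right) \left(-20\right) + 36\right)} = \sqrt{-918 - 4 \left(40 + 36\right)} = \sqrt{-918 - 304} = \sqrt{-1222} = i \sqrt{1222}$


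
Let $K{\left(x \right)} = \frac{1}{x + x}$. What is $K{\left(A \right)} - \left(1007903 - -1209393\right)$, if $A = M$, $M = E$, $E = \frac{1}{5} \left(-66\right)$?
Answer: $- \frac{292683077}{132} \approx -2.2173 \cdot 10^{6}$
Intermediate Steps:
$E = - \frac{66}{5}$ ($E = \frac{1}{5} \left(-66\right) = - \frac{66}{5} \approx -13.2$)
$M = - \frac{66}{5} \approx -13.2$
$A = - \frac{66}{5} \approx -13.2$
$K{\left(x \right)} = \frac{1}{2 x}$
$K{\left(A \right)} - \left(1007903 - -1209393\right) = \frac{1}{2 \left(- \frac{66}{5}\right)} - \left(1007903 - -1209393\right) = \frac{1}{2} \left(- \frac{5}{66}\right) - \left(1007903 + 1209393\right) = - \frac{5}{132} - 2217296 = - \frac{292683077}{132}$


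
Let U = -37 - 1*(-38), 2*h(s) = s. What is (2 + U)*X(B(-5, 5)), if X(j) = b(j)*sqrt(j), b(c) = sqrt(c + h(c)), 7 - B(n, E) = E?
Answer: 3*sqrt(6) ≈ 7.3485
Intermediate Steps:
h(s) = s/2
B(n, E) = 7 - E
b(c) = sqrt(6)*sqrt(c)/2 (b(c) = sqrt(c + c/2) = sqrt(3*c/2) = sqrt(6)*sqrt(c)/2)
X(j) = j*sqrt(6)/2 (X(j) = (sqrt(6)*sqrt(j)/2)*sqrt(j) = j*sqrt(6)/2)
U = 1 (U = -37 + 38 = 1)
(2 + U)*X(B(-5, 5)) = (2 + 1)*((7 - 1*5)*sqrt(6)/2) = 3*((7 - 5)*sqrt(6)/2) = 3*((1/2)*2*sqrt(6)) = 3*sqrt(6)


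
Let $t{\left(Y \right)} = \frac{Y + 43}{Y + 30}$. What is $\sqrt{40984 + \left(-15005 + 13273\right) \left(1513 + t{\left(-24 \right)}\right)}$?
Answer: $\frac{5 i \sqrt{930606}}{3} \approx 1607.8 i$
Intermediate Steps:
$t{\left(Y \right)} = \frac{43 + Y}{30 + Y}$
$\sqrt{40984 + \left(-15005 + 13273\right) \left(1513 + t{\left(-24 \right)}\right)} = \sqrt{40984 + \left(-15005 + 13273\right) \left(1513 + \frac{43 - 24}{30 - 24}\right)} = \sqrt{40984 - 1732 \left(1513 + \frac{1}{6} \cdot 19\right)} = \sqrt{40984 - 1732 \left(1513 + \frac{19}{6}\right)} = \sqrt{40984 - \frac{7878002}{3}} = \sqrt{- \frac{7755050}{3}} = \frac{5 i \sqrt{930606}}{3}$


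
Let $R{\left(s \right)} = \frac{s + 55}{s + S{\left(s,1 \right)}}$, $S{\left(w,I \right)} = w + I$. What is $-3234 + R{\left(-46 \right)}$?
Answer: $- \frac{294303}{91} \approx -3234.1$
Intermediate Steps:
$S{\left(w,I \right)} = I + w$
$R{\left(s \right)} = \frac{55 + s}{1 + 2 s}$ ($R{\left(s \right)} = \frac{s + 55}{s + \left(1 + s\right)} = \frac{55 + s}{1 + 2 s}$)
$-3234 + R{\left(-46 \right)} = -3234 + \frac{55 - 46}{1 + 2 \left(-46\right)} = -3234 + \frac{1}{1 - 92} \cdot 9 = -3234 + \frac{1}{-91} \cdot 9 = -3234 - \frac{9}{91} = - \frac{294303}{91}$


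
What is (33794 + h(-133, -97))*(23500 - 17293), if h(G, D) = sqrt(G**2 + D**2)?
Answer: 209759358 + 6207*sqrt(27098) ≈ 2.1078e+8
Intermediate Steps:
h(G, D) = sqrt(D**2 + G**2)
(33794 + h(-133, -97))*(23500 - 17293) = (33794 + sqrt((-97)**2 + (-133)**2))*(23500 - 17293) = (33794 + sqrt(9409 + 17689))*6207 = (33794 + sqrt(27098))*6207 = 209759358 + 6207*sqrt(27098)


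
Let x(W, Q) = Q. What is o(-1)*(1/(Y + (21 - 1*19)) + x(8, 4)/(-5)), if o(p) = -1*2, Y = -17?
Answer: 26/15 ≈ 1.7333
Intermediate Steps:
o(p) = -2
o(-1)*(1/(Y + (21 - 1*19)) + x(8, 4)/(-5)) = -2*(1/(-17 + (21 - 1*19)) + 4/(-5)) = -2*(1/(-17 + (21 - 19)) + 4*(-1/5)) = -2*(1/(-17 + 2) - 4/5) = -2*(1/(-15) - 4/5) = -2*(-1/15 - 4/5) = -2*(-13/15) = 26/15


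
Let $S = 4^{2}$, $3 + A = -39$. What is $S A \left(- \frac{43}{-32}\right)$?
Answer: $-903$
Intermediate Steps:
$A = -42$ ($A = -3 - 39 = -42$)
$S = 16$
$S A \left(- \frac{43}{-32}\right) = 16 \left(-42\right) \left(- \frac{43}{-32}\right) = - 672 \left(\left(-43\right) \left(- \frac{1}{32}\right)\right) = \left(-672\right) \frac{43}{32} = -903$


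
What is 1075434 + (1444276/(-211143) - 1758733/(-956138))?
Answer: 217109591302094287/201881845734 ≈ 1.0754e+6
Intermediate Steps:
1075434 + (1444276/(-211143) - 1758733/(-956138)) = 1075434 + (1444276*(-1/211143) - 1758733*(-1/956138)) = 1075434 + (-1444276/211143 + 1758733/956138) = 1075434 - 1009583004269/201881845734 = 217109591302094287/201881845734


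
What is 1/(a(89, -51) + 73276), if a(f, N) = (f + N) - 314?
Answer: 1/73000 ≈ 1.3699e-5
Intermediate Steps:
a(f, N) = -314 + N + f (a(f, N) = (N + f) - 314 = -314 + N + f)
1/(a(89, -51) + 73276) = 1/((-314 - 51 + 89) + 73276) = 1/(-276 + 73276) = 1/73000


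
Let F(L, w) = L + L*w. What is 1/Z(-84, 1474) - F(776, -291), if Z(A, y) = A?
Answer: 18903359/84 ≈ 2.2504e+5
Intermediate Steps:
1/Z(-84, 1474) - F(776, -291) = 1/(-84) - 776*(1 - 291) = -1/84 - 776*(-290) = -1/84 - 1*(-225040) = -1/84 + 225040 = 18903359/84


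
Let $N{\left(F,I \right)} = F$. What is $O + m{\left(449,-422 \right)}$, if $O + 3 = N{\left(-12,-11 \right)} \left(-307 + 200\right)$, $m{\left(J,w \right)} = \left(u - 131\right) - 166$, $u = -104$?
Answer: $880$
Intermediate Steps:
$m{\left(J,w \right)} = -401$ ($m{\left(J,w \right)} = \left(-104 - 131\right) - 166 = -235 - 166 = -401$)
$O = 1281$ ($O = -3 - 12 \left(-307 + 200\right) = -3 - -1284 = -3 + 1284 = 1281$)
$O + m{\left(449,-422 \right)} = 1281 - 401 = 880$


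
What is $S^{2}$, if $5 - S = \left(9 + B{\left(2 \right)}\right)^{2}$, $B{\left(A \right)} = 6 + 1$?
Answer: $63001$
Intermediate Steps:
$B{\left(A \right)} = 7$
$S = -251$ ($S = 5 - \left(9 + 7\right)^{2} = 5 - 16^{2} = 5 - 256 = -251$)
$S^{2} = \left(-251\right)^{2} = 63001$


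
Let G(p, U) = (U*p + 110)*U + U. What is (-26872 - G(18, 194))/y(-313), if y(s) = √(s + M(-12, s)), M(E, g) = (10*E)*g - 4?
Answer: -725854*√37243/37243 ≈ -3761.2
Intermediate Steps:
M(E, g) = -4 + 10*E*g (M(E, g) = 10*E*g - 4 = -4 + 10*E*g)
y(s) = √(-4 - 119*s) (y(s) = √(s + (-4 + 10*(-12)*s)) = √(s + (-4 - 120*s)) = √(-4 - 119*s))
G(p, U) = U + U*(110 + U*p) (G(p, U) = (110 + U*p)*U + U = U*(110 + U*p) + U = U + U*(110 + U*p))
(-26872 - G(18, 194))/y(-313) = (-26872 - 194*(111 + 194*18))/(√(-4 - 119*(-313))) = (-26872 - 194*(111 + 3492))/(√(-4 + 37247)) = (-26872 - 194*3603)/(√37243) = (-26872 - 1*698982)*(√37243/37243) = (-26872 - 698982)*(√37243/37243) = -725854*√37243/37243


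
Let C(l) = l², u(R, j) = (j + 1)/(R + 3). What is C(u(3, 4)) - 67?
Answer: -2387/36 ≈ -66.306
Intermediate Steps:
u(R, j) = (1 + j)/(3 + R)
C(u(3, 4)) - 67 = ((1 + 4)/(3 + 3))² - 67 = (5/6)² - 67 = ((⅙)*5)² - 67 = (⅚)² - 67 = 25/36 - 67 = -2387/36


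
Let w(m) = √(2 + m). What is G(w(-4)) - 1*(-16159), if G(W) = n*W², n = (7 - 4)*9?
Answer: 16105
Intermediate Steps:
n = 27 (n = 3*9 = 27)
G(W) = 27*W²
G(w(-4)) - 1*(-16159) = 27*(√(2 - 4))² - 1*(-16159) = 27*(√(-2))² + 16159 = 27*(I*√2)² + 16159 = 27*(-2) + 16159 = -54 + 16159 = 16105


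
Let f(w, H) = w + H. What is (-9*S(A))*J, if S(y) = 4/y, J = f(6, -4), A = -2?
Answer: 36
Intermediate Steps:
f(w, H) = H + w
J = 2 (J = -4 + 6 = 2)
(-9*S(A))*J = -36/(-2)*2 = -36*(-1)/2*2 = -9*(-2)*2 = 18*2 = 36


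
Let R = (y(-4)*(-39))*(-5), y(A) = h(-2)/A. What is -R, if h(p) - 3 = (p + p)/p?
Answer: 975/4 ≈ 243.75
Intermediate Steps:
h(p) = 5 (h(p) = 3 + (p + p)/p = 3 + (2*p)/p = 3 + 2 = 5)
y(A) = 5/A
R = -975/4 (R = ((5/(-4))*(-39))*(-5) = ((5*(-¼))*(-39))*(-5) = -5/4*(-39)*(-5) = (195/4)*(-5) = -975/4 ≈ -243.75)
-R = -1*(-975/4) = 975/4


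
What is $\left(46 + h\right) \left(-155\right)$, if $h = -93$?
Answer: $7285$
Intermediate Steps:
$\left(46 + h\right) \left(-155\right) = \left(46 - 93\right) \left(-155\right) = \left(-47\right) \left(-155\right) = 7285$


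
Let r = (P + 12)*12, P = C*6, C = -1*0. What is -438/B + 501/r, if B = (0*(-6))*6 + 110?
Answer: -1327/2640 ≈ -0.50265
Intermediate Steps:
C = 0
P = 0 (P = 0*6 = 0)
r = 144 (r = (0 + 12)*12 = 12*12 = 144)
B = 110 (B = 0*6 + 110 = 0 + 110 = 110)
-438/B + 501/r = -438/110 + 501/144 = -438*1/110 + 501*(1/144) = -219/55 + 167/48 = -1327/2640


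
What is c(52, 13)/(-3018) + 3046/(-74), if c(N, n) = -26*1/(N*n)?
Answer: -119506727/2903316 ≈ -41.162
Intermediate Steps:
c(N, n) = -26/(N*n)
c(52, 13)/(-3018) + 3046/(-74) = -26/(52*13)/(-3018) + 3046/(-74) = -26*1/52*1/13*(-1/3018) + 3046*(-1/74) = -1/26*(-1/3018) - 1523/37 = 1/78468 - 1523/37 = -119506727/2903316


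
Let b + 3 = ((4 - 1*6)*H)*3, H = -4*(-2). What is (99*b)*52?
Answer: -262548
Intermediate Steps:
H = 8
b = -51 (b = -3 + ((4 - 1*6)*8)*3 = -3 + ((4 - 6)*8)*3 = -3 - 2*8*3 = -3 - 16*3 = -3 - 48 = -51)
(99*b)*52 = (99*(-51))*52 = -5049*52 = -262548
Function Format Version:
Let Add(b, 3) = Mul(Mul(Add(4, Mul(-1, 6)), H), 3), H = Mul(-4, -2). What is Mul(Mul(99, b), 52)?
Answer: -262548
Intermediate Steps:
H = 8
b = -51 (b = Add(-3, Mul(Mul(Add(4, Mul(-1, 6)), 8), 3)) = Add(-3, Mul(Mul(Add(4, -6), 8), 3)) = Add(-3, Mul(Mul(-2, 8), 3)) = Add(-3, Mul(-16, 3)) = Add(-3, -48) = -51)
Mul(Mul(99, b), 52) = Mul(Mul(99, -51), 52) = Mul(-5049, 52) = -262548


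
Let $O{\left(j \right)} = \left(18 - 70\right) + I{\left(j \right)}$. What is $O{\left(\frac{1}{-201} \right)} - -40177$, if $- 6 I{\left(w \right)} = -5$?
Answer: $\frac{240755}{6} \approx 40126.0$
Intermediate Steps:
$I{\left(w \right)} = \frac{5}{6}$ ($I{\left(w \right)} = \left(- \frac{1}{6}\right) \left(-5\right) = \frac{5}{6}$)
$O{\left(j \right)} = - \frac{307}{6}$ ($O{\left(j \right)} = \left(18 - 70\right) + \frac{5}{6} = -52 + \frac{5}{6} = - \frac{307}{6}$)
$O{\left(\frac{1}{-201} \right)} - -40177 = - \frac{307}{6} - -40177 = - \frac{307}{6} + 40177 = \frac{240755}{6}$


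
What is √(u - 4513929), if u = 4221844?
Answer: I*√292085 ≈ 540.45*I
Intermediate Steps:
√(u - 4513929) = √(4221844 - 4513929) = √(-292085) = I*√292085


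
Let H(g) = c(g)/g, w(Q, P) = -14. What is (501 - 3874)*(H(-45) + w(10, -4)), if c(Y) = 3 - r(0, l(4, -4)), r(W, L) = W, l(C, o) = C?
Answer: 711703/15 ≈ 47447.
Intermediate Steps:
c(Y) = 3 (c(Y) = 3 - 1*0 = 3 + 0 = 3)
H(g) = 3/g
(501 - 3874)*(H(-45) + w(10, -4)) = (501 - 3874)*(3/(-45) - 14) = -3373*(3*(-1/45) - 14) = -3373*(-1/15 - 14) = -3373*(-211/15) = 711703/15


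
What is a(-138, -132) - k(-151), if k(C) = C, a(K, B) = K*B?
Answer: 18367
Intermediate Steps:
a(K, B) = B*K
a(-138, -132) - k(-151) = -132*(-138) - 1*(-151) = 18216 + 151 = 18367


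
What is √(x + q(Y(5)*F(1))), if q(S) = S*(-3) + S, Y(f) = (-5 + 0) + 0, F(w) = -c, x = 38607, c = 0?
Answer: √38607 ≈ 196.49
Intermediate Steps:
F(w) = 0 (F(w) = -1*0 = 0)
Y(f) = -5 (Y(f) = -5 + 0 = -5)
q(S) = -2*S (q(S) = -3*S + S = -2*S)
√(x + q(Y(5)*F(1))) = √(38607 - (-10)*0) = √(38607 - 2*0) = √(38607 + 0) = √38607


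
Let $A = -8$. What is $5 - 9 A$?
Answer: $77$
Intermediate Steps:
$5 - 9 A = 5 - -72 = 5 + 72 = 77$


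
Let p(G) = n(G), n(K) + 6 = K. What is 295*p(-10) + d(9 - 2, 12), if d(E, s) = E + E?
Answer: -4706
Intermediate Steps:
n(K) = -6 + K
p(G) = -6 + G
d(E, s) = 2*E
295*p(-10) + d(9 - 2, 12) = 295*(-6 - 10) + 2*(9 - 2) = 295*(-16) + 2*7 = -4720 + 14 = -4706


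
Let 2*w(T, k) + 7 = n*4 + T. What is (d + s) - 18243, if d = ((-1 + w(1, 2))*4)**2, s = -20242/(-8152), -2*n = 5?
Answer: -69065851/4076 ≈ -16945.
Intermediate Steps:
n = -5/2 (n = -1/2*5 = -5/2 ≈ -2.5000)
w(T, k) = -17/2 + T/2 (w(T, k) = -7/2 + (-5/2*4 + T)/2 = -7/2 + (-10 + T)/2 = -7/2 + (-5 + T/2) = -17/2 + T/2)
s = 10121/4076 (s = -20242*(-1/8152) = 10121/4076 ≈ 2.4831)
d = 1296 (d = ((-1 + (-17/2 + (1/2)*1))*4)**2 = ((-1 + (-17/2 + 1/2))*4)**2 = ((-1 - 8)*4)**2 = (-9*4)**2 = (-36)**2 = 1296)
(d + s) - 18243 = (1296 + 10121/4076) - 18243 = 5292617/4076 - 18243 = -69065851/4076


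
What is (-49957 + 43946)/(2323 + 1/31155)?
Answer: -187272705/72373066 ≈ -2.5876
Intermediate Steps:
(-49957 + 43946)/(2323 + 1/31155) = -6011/(2323 + 1/31155) = -6011/72373066/31155 = -6011*31155/72373066 = -187272705/72373066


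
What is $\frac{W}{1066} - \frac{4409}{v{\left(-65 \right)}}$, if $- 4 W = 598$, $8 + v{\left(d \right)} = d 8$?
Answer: $\frac{177733}{21648} \approx 8.2101$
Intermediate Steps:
$v{\left(d \right)} = -8 + 8 d$ ($v{\left(d \right)} = -8 + d 8 = -8 + 8 d$)
$W = - \frac{299}{2}$ ($W = \left(- \frac{1}{4}\right) 598 = - \frac{299}{2} \approx -149.5$)
$\frac{W}{1066} - \frac{4409}{v{\left(-65 \right)}} = - \frac{299}{2 \cdot 1066} - \frac{4409}{-8 + 8 \left(-65\right)} = \left(- \frac{299}{2}\right) \frac{1}{1066} - \frac{4409}{-8 - 520} = - \frac{23}{164} - \frac{4409}{-528} = - \frac{23}{164} - - \frac{4409}{528} = - \frac{23}{164} + \frac{4409}{528} = \frac{177733}{21648}$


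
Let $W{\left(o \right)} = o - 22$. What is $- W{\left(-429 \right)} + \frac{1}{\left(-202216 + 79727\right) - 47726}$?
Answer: $\frac{76766964}{170215} \approx 451.0$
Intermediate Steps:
$W{\left(o \right)} = -22 + o$ ($W{\left(o \right)} = o - 22 = -22 + o$)
$- W{\left(-429 \right)} + \frac{1}{\left(-202216 + 79727\right) - 47726} = - (-22 - 429) + \frac{1}{\left(-202216 + 79727\right) - 47726} = \left(-1\right) \left(-451\right) + \frac{1}{-122489 - 47726} = 451 + \frac{1}{-170215} = 451 - \frac{1}{170215} = \frac{76766964}{170215}$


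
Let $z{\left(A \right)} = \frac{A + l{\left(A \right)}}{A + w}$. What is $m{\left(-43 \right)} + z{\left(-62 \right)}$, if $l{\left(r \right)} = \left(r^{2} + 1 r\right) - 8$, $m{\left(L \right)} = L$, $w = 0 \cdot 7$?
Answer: $- \frac{3189}{31} \approx -102.87$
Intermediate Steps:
$w = 0$
$l{\left(r \right)} = -8 + r + r^{2}$ ($l{\left(r \right)} = \left(r^{2} + r\right) - 8 = \left(r + r^{2}\right) - 8 = -8 + r + r^{2}$)
$z{\left(A \right)} = \frac{-8 + A^{2} + 2 A}{A}$ ($z{\left(A \right)} = \frac{A + \left(-8 + A + A^{2}\right)}{A + 0} = \frac{-8 + A^{2} + 2 A}{A}$)
$m{\left(-43 \right)} + z{\left(-62 \right)} = -43 - \left(60 - \frac{4}{31}\right) = -43 - \frac{1856}{31} = - \frac{3189}{31}$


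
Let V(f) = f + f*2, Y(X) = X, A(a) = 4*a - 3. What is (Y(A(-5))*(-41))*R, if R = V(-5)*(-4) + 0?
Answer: 56580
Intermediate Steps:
A(a) = -3 + 4*a
V(f) = 3*f (V(f) = f + 2*f = 3*f)
R = 60 (R = (3*(-5))*(-4) + 0 = -15*(-4) + 0 = 60 + 0 = 60)
(Y(A(-5))*(-41))*R = ((-3 + 4*(-5))*(-41))*60 = ((-3 - 20)*(-41))*60 = -23*(-41)*60 = 943*60 = 56580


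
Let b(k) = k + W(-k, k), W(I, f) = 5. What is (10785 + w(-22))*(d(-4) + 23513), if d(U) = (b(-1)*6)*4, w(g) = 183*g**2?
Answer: 2345719413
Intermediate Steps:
b(k) = 5 + k (b(k) = k + 5 = 5 + k)
d(U) = 96 (d(U) = ((5 - 1)*6)*4 = (4*6)*4 = 24*4 = 96)
(10785 + w(-22))*(d(-4) + 23513) = (10785 + 183*(-22)**2)*(96 + 23513) = (10785 + 183*484)*23609 = (10785 + 88572)*23609 = 99357*23609 = 2345719413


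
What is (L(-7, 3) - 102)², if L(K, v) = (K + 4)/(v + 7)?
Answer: 1046529/100 ≈ 10465.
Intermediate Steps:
L(K, v) = (4 + K)/(7 + v)
(L(-7, 3) - 102)² = ((4 - 7)/(7 + 3) - 102)² = (-3/10 - 102)² = (-1023/10)² = 1046529/100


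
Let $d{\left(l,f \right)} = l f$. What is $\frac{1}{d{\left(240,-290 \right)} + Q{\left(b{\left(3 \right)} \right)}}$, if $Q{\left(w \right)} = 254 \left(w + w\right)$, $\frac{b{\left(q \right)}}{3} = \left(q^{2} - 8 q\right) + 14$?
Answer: $- \frac{1}{71124} \approx -1.406 \cdot 10^{-5}$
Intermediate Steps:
$d{\left(l,f \right)} = f l$
$b{\left(q \right)} = 42 - 24 q + 3 q^{2}$ ($b{\left(q \right)} = 3 \left(\left(q^{2} - 8 q\right) + 14\right) = 3 \left(14 + q^{2} - 8 q\right) = 42 - 24 q + 3 q^{2}$)
$Q{\left(w \right)} = 508 w$ ($Q{\left(w \right)} = 254 \cdot 2 w = 508 w$)
$\frac{1}{d{\left(240,-290 \right)} + Q{\left(b{\left(3 \right)} \right)}} = \frac{1}{\left(-290\right) 240 + 508 \left(42 - 72 + 3 \cdot 3^{2}\right)} = \frac{1}{-69600 + 508 \left(42 - 72 + 3 \cdot 9\right)} = \frac{1}{-69600 + 508 \left(42 - 72 + 27\right)} = \frac{1}{-69600 + 508 \left(-3\right)} = \frac{1}{-69600 - 1524} = \frac{1}{-71124} = - \frac{1}{71124}$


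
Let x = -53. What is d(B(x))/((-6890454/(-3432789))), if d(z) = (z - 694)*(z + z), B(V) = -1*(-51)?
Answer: -4169312951/127601 ≈ -32675.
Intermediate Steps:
B(V) = 51
d(z) = 2*z*(-694 + z) (d(z) = (-694 + z)*(2*z) = 2*z*(-694 + z))
d(B(x))/((-6890454/(-3432789))) = (2*51*(-694 + 51))/((-6890454/(-3432789))) = (2*51*(-643))/((-6890454*(-1/3432789))) = -65586/765606/381421 = -65586*381421/765606 = -4169312951/127601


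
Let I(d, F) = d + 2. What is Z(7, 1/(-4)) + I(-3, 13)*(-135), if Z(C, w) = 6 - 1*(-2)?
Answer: 143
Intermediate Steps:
Z(C, w) = 8 (Z(C, w) = 6 + 2 = 8)
I(d, F) = 2 + d
Z(7, 1/(-4)) + I(-3, 13)*(-135) = 8 + (2 - 3)*(-135) = 8 - 1*(-135) = 8 + 135 = 143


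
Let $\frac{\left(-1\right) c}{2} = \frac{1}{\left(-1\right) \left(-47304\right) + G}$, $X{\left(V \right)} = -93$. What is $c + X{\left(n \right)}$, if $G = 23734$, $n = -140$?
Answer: $- \frac{3303268}{35519} \approx -93.0$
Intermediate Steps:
$c = - \frac{1}{35519}$ ($c = - \frac{2}{\left(-1\right) \left(-47304\right) + 23734} = - \frac{2}{47304 + 23734} = - \frac{2}{71038} = \left(-2\right) \frac{1}{71038} = - \frac{1}{35519} \approx -2.8154 \cdot 10^{-5}$)
$c + X{\left(n \right)} = - \frac{1}{35519} - 93 = - \frac{3303268}{35519}$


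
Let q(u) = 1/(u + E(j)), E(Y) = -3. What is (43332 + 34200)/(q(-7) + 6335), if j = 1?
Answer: 59640/4873 ≈ 12.239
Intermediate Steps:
q(u) = 1/(-3 + u) (q(u) = 1/(u - 3) = 1/(-3 + u))
(43332 + 34200)/(q(-7) + 6335) = (43332 + 34200)/(1/(-3 - 7) + 6335) = 77532/(1/(-10) + 6335) = 77532/(-⅒ + 6335) = 77532/(63349/10) = 77532*(10/63349) = 59640/4873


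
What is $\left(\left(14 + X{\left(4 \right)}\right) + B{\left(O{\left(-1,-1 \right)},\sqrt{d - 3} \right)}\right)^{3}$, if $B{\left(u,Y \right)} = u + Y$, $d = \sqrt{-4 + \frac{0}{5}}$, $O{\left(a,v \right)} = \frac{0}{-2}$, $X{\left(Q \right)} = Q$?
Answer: $\left(18 + \sqrt{-3 + 2 i}\right)^{3} \approx 6199.6 + 1870.1 i$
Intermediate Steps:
$O{\left(a,v \right)} = 0$ ($O{\left(a,v \right)} = 0 \left(- \frac{1}{2}\right) = 0$)
$d = 2 i$ ($d = \sqrt{-4 + 0 \cdot \frac{1}{5}} = \sqrt{-4 + 0} = \sqrt{-4} = 2 i \approx 2.0 i$)
$B{\left(u,Y \right)} = Y + u$
$\left(\left(14 + X{\left(4 \right)}\right) + B{\left(O{\left(-1,-1 \right)},\sqrt{d - 3} \right)}\right)^{3} = \left(\left(14 + 4\right) + \left(\sqrt{2 i - 3} + 0\right)\right)^{3} = \left(18 + \left(\sqrt{-3 + 2 i} + 0\right)\right)^{3} = \left(18 + \sqrt{-3 + 2 i}\right)^{3}$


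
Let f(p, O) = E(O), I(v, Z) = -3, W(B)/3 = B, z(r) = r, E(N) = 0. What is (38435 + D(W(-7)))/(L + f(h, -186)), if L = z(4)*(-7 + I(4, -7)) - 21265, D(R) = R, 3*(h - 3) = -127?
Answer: -38414/21305 ≈ -1.8031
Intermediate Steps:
h = -118/3 (h = 3 + (1/3)*(-127) = 3 - 127/3 = -118/3 ≈ -39.333)
W(B) = 3*B
f(p, O) = 0
L = -21305 (L = 4*(-7 - 3) - 21265 = 4*(-10) - 21265 = -40 - 21265 = -21305)
(38435 + D(W(-7)))/(L + f(h, -186)) = (38435 + 3*(-7))/(-21305 + 0) = (38435 - 21)/(-21305) = 38414*(-1/21305) = -38414/21305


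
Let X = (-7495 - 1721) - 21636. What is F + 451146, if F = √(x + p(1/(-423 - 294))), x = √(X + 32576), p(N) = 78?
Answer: 451146 + √(78 + 2*√431) ≈ 4.5116e+5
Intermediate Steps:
X = -30852 (X = -9216 - 21636 = -30852)
x = 2*√431 (x = √(-30852 + 32576) = √1724 = 2*√431 ≈ 41.521)
F = √(78 + 2*√431) (F = √(2*√431 + 78) = √(78 + 2*√431) ≈ 10.933)
F + 451146 = √(78 + 2*√431) + 451146 = 451146 + √(78 + 2*√431)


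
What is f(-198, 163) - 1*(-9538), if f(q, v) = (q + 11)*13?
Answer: 7107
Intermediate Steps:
f(q, v) = 143 + 13*q (f(q, v) = (11 + q)*13 = 143 + 13*q)
f(-198, 163) - 1*(-9538) = (143 + 13*(-198)) - 1*(-9538) = (143 - 2574) + 9538 = -2431 + 9538 = 7107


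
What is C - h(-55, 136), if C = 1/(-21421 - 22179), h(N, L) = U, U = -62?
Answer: 2703199/43600 ≈ 62.000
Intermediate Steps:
h(N, L) = -62
C = -1/43600 (C = 1/(-43600) = -1/43600 ≈ -2.2936e-5)
C - h(-55, 136) = -1/43600 - 1*(-62) = -1/43600 + 62 = 2703199/43600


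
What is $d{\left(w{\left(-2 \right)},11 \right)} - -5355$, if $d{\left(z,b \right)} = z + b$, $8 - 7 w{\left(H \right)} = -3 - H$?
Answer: $\frac{37571}{7} \approx 5367.3$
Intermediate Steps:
$w{\left(H \right)} = \frac{11}{7} + \frac{H}{7}$ ($w{\left(H \right)} = \frac{8}{7} - \frac{-3 - H}{7} = \frac{8}{7} + \left(\frac{3}{7} + \frac{H}{7}\right) = \frac{11}{7} + \frac{H}{7}$)
$d{\left(z,b \right)} = b + z$
$d{\left(w{\left(-2 \right)},11 \right)} - -5355 = \left(11 + \left(\frac{11}{7} + \frac{1}{7} \left(-2\right)\right)\right) - -5355 = \left(11 + \left(\frac{11}{7} - \frac{2}{7}\right)\right) + 5355 = \left(11 + \frac{9}{7}\right) + 5355 = \frac{86}{7} + 5355 = \frac{37571}{7}$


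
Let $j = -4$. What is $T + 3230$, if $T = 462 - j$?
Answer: $3696$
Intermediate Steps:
$T = 466$ ($T = 462 - -4 = 462 + 4 = 466$)
$T + 3230 = 466 + 3230 = 3696$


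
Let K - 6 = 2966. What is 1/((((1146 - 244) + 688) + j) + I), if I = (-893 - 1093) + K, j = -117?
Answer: 1/2459 ≈ 0.00040667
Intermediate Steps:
K = 2972 (K = 6 + 2966 = 2972)
I = 986 (I = (-893 - 1093) + 2972 = -1986 + 2972 = 986)
1/((((1146 - 244) + 688) + j) + I) = 1/((((1146 - 244) + 688) - 117) + 986) = 1/(((902 + 688) - 117) + 986) = 1/((1590 - 117) + 986) = 1/(1473 + 986) = 1/2459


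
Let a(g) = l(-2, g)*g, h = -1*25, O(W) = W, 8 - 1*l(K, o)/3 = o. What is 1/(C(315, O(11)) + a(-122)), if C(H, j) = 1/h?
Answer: -25/1189501 ≈ -2.1017e-5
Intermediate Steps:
l(K, o) = 24 - 3*o
h = -25
C(H, j) = -1/25 (C(H, j) = 1/(-25) = -1/25)
a(g) = g*(24 - 3*g) (a(g) = (24 - 3*g)*g = g*(24 - 3*g))
1/(C(315, O(11)) + a(-122)) = 1/(-1/25 + 3*(-122)*(8 - 1*(-122))) = 1/(-1/25 + 3*(-122)*(8 + 122)) = 1/(-1/25 + 3*(-122)*130) = 1/(-1/25 - 47580) = 1/(-1189501/25) = -25/1189501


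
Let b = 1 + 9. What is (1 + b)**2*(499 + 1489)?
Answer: 240548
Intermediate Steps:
b = 10
(1 + b)**2*(499 + 1489) = (1 + 10)**2*(499 + 1489) = 11**2*1988 = 121*1988 = 240548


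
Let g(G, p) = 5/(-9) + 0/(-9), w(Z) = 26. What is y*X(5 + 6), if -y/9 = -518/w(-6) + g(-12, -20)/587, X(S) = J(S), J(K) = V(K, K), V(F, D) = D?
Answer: 15051982/7631 ≈ 1972.5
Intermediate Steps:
J(K) = K
X(S) = S
g(G, p) = -5/9 (g(G, p) = 5*(-⅑) + 0*(-⅑) = -5/9 + 0 = -5/9)
y = 1368362/7631 (y = -9*(-518/26 - 5/9/587) = -9*(-518*1/26 - 5/9*1/587) = -9*(-259/13 - 5/5283) = -9*(-1368362/68679) = 1368362/7631 ≈ 179.32)
y*X(5 + 6) = 1368362*(5 + 6)/7631 = (1368362/7631)*11 = 15051982/7631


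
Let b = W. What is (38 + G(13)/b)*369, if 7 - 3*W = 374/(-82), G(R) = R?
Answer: 2412153/158 ≈ 15267.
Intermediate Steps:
W = 158/41 (W = 7/3 - 374/(3*(-82)) = 7/3 - 374*(-1)/(3*82) = 7/3 - ⅓*(-187/41) = 7/3 + 187/123 = 158/41 ≈ 3.8537)
b = 158/41 ≈ 3.8537
(38 + G(13)/b)*369 = (38 + 13/(158/41))*369 = (38 + 13*(41/158))*369 = (38 + 533/158)*369 = (6537/158)*369 = 2412153/158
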